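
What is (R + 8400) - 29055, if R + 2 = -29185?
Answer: -49842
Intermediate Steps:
R = -29187 (R = -2 - 29185 = -29187)
(R + 8400) - 29055 = (-29187 + 8400) - 29055 = -20787 - 29055 = -49842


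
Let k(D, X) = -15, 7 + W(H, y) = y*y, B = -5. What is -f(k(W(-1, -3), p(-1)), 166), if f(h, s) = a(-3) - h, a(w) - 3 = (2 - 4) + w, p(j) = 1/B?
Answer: -13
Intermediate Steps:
W(H, y) = -7 + y² (W(H, y) = -7 + y*y = -7 + y²)
p(j) = -⅕ (p(j) = 1/(-5) = -⅕)
a(w) = 1 + w (a(w) = 3 + ((2 - 4) + w) = 3 + (-2 + w) = 1 + w)
f(h, s) = -2 - h (f(h, s) = (1 - 3) - h = -2 - h)
-f(k(W(-1, -3), p(-1)), 166) = -(-2 - 1*(-15)) = -(-2 + 15) = -1*13 = -13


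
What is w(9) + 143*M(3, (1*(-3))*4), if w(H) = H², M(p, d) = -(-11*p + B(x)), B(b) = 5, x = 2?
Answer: 4085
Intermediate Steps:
M(p, d) = -5 + 11*p (M(p, d) = -(-11*p + 5) = -(5 - 11*p) = -5 + 11*p)
w(9) + 143*M(3, (1*(-3))*4) = 9² + 143*(-5 + 11*3) = 81 + 143*(-5 + 33) = 81 + 143*28 = 81 + 4004 = 4085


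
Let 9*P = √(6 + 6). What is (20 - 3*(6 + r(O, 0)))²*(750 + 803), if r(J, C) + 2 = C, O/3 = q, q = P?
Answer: 99392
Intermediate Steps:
P = 2*√3/9 (P = √(6 + 6)/9 = √12/9 = (2*√3)/9 = 2*√3/9 ≈ 0.38490)
q = 2*√3/9 ≈ 0.38490
O = 2*√3/3 (O = 3*(2*√3/9) = 2*√3/3 ≈ 1.1547)
r(J, C) = -2 + C
(20 - 3*(6 + r(O, 0)))²*(750 + 803) = (20 - 3*(6 + (-2 + 0)))²*(750 + 803) = (20 - 3*(6 - 2))²*1553 = (20 - 3*4)²*1553 = (20 - 12)²*1553 = 8²*1553 = 64*1553 = 99392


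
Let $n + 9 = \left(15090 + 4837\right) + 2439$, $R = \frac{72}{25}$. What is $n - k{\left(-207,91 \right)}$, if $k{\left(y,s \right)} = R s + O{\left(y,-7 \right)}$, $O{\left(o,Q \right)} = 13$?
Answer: $\frac{552048}{25} \approx 22082.0$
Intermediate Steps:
$R = \frac{72}{25}$ ($R = 72 \cdot \frac{1}{25} = \frac{72}{25} \approx 2.88$)
$n = 22357$ ($n = -9 + \left(\left(15090 + 4837\right) + 2439\right) = -9 + \left(19927 + 2439\right) = -9 + 22366 = 22357$)
$k{\left(y,s \right)} = 13 + \frac{72 s}{25}$ ($k{\left(y,s \right)} = \frac{72 s}{25} + 13 = 13 + \frac{72 s}{25}$)
$n - k{\left(-207,91 \right)} = 22357 - \left(13 + \frac{72}{25} \cdot 91\right) = 22357 - \left(13 + \frac{6552}{25}\right) = 22357 - \frac{6877}{25} = \frac{552048}{25}$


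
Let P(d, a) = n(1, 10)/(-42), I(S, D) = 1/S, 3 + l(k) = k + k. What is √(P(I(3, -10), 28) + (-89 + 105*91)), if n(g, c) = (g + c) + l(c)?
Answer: 2*√21297/3 ≈ 97.290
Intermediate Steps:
l(k) = -3 + 2*k (l(k) = -3 + (k + k) = -3 + 2*k)
I(S, D) = 1/S
n(g, c) = -3 + g + 3*c (n(g, c) = (g + c) + (-3 + 2*c) = (c + g) + (-3 + 2*c) = -3 + g + 3*c)
P(d, a) = -⅔ (P(d, a) = (-3 + 1 + 3*10)/(-42) = (-3 + 1 + 30)*(-1/42) = 28*(-1/42) = -⅔)
√(P(I(3, -10), 28) + (-89 + 105*91)) = √(-⅔ + (-89 + 105*91)) = √(-⅔ + (-89 + 9555)) = √(-⅔ + 9466) = √(28396/3) = 2*√21297/3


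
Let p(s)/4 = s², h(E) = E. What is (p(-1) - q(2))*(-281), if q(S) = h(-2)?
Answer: -1686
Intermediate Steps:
q(S) = -2
p(s) = 4*s²
(p(-1) - q(2))*(-281) = (4*(-1)² - 1*(-2))*(-281) = (4*1 + 2)*(-281) = (4 + 2)*(-281) = 6*(-281) = -1686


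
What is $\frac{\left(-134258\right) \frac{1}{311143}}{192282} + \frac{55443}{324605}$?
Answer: $\frac{1658477887985164}{9710103856305615} \approx 0.1708$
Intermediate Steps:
$\frac{\left(-134258\right) \frac{1}{311143}}{192282} + \frac{55443}{324605} = \left(-134258\right) \frac{1}{311143} \cdot \frac{1}{192282} + 55443 \cdot \frac{1}{324605} = \left(- \frac{134258}{311143}\right) \frac{1}{192282} + \frac{55443}{324605} = - \frac{67129}{29913599163} + \frac{55443}{324605} = \frac{1658477887985164}{9710103856305615}$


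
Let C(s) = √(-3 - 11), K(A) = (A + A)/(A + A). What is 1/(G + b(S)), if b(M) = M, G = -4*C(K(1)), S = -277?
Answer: I/(-277*I + 4*√14) ≈ -0.0035996 + 0.00019449*I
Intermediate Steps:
K(A) = 1 (K(A) = (2*A)/((2*A)) = (2*A)*(1/(2*A)) = 1)
C(s) = I*√14 (C(s) = √(-14) = I*√14)
G = -4*I*√14 ≈ -14.967*I
1/(G + b(S)) = 1/(-4*I*√14 - 277) = 1/(-277 - 4*I*√14)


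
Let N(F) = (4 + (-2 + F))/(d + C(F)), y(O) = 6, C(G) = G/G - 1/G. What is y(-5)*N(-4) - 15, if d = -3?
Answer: -57/7 ≈ -8.1429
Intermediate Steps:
C(G) = 1 - 1/G
N(F) = (2 + F)/(-3 + (-1 + F)/F) (N(F) = (4 + (-2 + F))/(-3 + (-1 + F)/F) = (2 + F)/(-3 + (-1 + F)/F))
y(-5)*N(-4) - 15 = 6*(-1*(-4)*(2 - 4)/(1 + 2*(-4))) - 15 = 6*(-1*(-4)*(-2)/(1 - 8)) - 15 = 6*(-1*(-4)*(-2)/(-7)) - 15 = 6*(-1*(-4)*(-⅐)*(-2)) - 15 = 6*(8/7) - 15 = 48/7 - 15 = -57/7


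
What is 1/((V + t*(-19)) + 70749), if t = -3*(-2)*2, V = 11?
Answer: 1/70532 ≈ 1.4178e-5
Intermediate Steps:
t = 12 (t = 6*2 = 12)
1/((V + t*(-19)) + 70749) = 1/((11 + 12*(-19)) + 70749) = 1/((11 - 228) + 70749) = 1/(-217 + 70749) = 1/70532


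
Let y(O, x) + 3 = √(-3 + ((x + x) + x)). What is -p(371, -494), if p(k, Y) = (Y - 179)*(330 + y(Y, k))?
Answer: 220071 + 673*√1110 ≈ 2.4249e+5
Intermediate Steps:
y(O, x) = -3 + √(-3 + 3*x) (y(O, x) = -3 + √(-3 + ((x + x) + x)) = -3 + √(-3 + (2*x + x)) = -3 + √(-3 + 3*x))
p(k, Y) = (-179 + Y)*(327 + √(-3 + 3*k)) (p(k, Y) = (Y - 179)*(330 + (-3 + √(-3 + 3*k))) = (-179 + Y)*(327 + √(-3 + 3*k)))
-p(371, -494) = -(-58533 - 179*√(-3 + 3*371) + 327*(-494) - 494*√(-3 + 3*371)) = -(-58533 - 179*√(-3 + 1113) - 161538 - 494*√(-3 + 1113)) = -(-58533 - 179*√1110 - 161538 - 494*√1110) = -(-220071 - 673*√1110) = 220071 + 673*√1110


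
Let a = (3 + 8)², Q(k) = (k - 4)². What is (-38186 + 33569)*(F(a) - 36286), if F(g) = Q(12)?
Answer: 167236974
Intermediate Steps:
Q(k) = (-4 + k)²
a = 121 (a = 11² = 121)
F(g) = 64 (F(g) = (-4 + 12)² = 8² = 64)
(-38186 + 33569)*(F(a) - 36286) = (-38186 + 33569)*(64 - 36286) = -4617*(-36222) = 167236974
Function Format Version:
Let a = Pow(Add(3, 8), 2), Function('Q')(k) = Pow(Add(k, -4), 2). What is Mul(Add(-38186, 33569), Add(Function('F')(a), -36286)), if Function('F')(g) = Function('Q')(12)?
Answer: 167236974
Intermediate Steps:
Function('Q')(k) = Pow(Add(-4, k), 2)
a = 121 (a = Pow(11, 2) = 121)
Function('F')(g) = 64 (Function('F')(g) = Pow(Add(-4, 12), 2) = Pow(8, 2) = 64)
Mul(Add(-38186, 33569), Add(Function('F')(a), -36286)) = Mul(Add(-38186, 33569), Add(64, -36286)) = Mul(-4617, -36222) = 167236974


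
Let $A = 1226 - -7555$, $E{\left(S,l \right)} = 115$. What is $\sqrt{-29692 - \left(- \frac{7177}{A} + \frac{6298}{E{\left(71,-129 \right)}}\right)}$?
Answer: $\frac{i \sqrt{30332726394322845}}{1009815} \approx 172.47 i$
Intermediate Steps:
$A = 8781$ ($A = 1226 + 7555 = 8781$)
$\sqrt{-29692 - \left(- \frac{7177}{A} + \frac{6298}{E{\left(71,-129 \right)}}\right)} = \sqrt{-29692 + \left(- \frac{6298}{115} + \frac{7177}{8781}\right)} = \sqrt{-29692 - \frac{54477383}{1009815}} = \sqrt{- \frac{30037904363}{1009815}} = \frac{i \sqrt{30332726394322845}}{1009815}$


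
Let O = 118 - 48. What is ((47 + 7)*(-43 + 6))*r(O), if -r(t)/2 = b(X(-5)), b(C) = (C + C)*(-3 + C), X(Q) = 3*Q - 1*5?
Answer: 3676320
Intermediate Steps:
O = 70
X(Q) = -5 + 3*Q (X(Q) = 3*Q - 5 = -5 + 3*Q)
b(C) = 2*C*(-3 + C) (b(C) = (2*C)*(-3 + C) = 2*C*(-3 + C))
r(t) = -1840 (r(t) = -4*(-5 + 3*(-5))*(-3 + (-5 + 3*(-5))) = -4*(-5 - 15)*(-3 + (-5 - 15)) = -4*(-20)*(-3 - 20) = -4*(-20)*(-23) = -2*920 = -1840)
((47 + 7)*(-43 + 6))*r(O) = ((47 + 7)*(-43 + 6))*(-1840) = (54*(-37))*(-1840) = -1998*(-1840) = 3676320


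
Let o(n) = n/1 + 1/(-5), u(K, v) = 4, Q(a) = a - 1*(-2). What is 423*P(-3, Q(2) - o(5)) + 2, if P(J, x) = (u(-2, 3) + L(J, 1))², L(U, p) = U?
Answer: 425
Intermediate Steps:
Q(a) = 2 + a (Q(a) = a + 2 = 2 + a)
o(n) = -⅕ + n (o(n) = n*1 + 1*(-⅕) = n - ⅕ = -⅕ + n)
P(J, x) = (4 + J)²
423*P(-3, Q(2) - o(5)) + 2 = 423*(4 - 3)² + 2 = 423*1² + 2 = 423*1 + 2 = 423 + 2 = 425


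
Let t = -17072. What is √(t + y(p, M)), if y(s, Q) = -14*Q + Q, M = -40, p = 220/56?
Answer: 2*I*√4138 ≈ 128.65*I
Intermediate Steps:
p = 55/14 (p = 220*(1/56) = 55/14 ≈ 3.9286)
y(s, Q) = -13*Q
√(t + y(p, M)) = √(-17072 - 13*(-40)) = √(-17072 + 520) = √(-16552) = 2*I*√4138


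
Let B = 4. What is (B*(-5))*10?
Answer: -200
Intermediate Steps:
(B*(-5))*10 = (4*(-5))*10 = -20*10 = -200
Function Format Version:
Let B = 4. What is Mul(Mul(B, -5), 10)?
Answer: -200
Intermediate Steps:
Mul(Mul(B, -5), 10) = Mul(Mul(4, -5), 10) = Mul(-20, 10) = -200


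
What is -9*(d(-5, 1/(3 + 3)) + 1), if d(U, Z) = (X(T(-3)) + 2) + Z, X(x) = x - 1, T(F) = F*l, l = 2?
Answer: 69/2 ≈ 34.500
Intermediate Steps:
T(F) = 2*F (T(F) = F*2 = 2*F)
X(x) = -1 + x
d(U, Z) = -5 + Z (d(U, Z) = ((-1 + 2*(-3)) + 2) + Z = ((-1 - 6) + 2) + Z = (-7 + 2) + Z = -5 + Z)
-9*(d(-5, 1/(3 + 3)) + 1) = -9*((-5 + 1/(3 + 3)) + 1) = -9*((-5 + 1/6) + 1) = -9*(-29/6 + 1) = -9*(-23/6) = 69/2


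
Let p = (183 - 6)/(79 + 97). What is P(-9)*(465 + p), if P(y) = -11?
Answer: -82017/16 ≈ -5126.1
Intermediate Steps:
p = 177/176 ≈ 1.0057
P(-9)*(465 + p) = -11*(465 + 177/176) = -11*82017/176 = -82017/16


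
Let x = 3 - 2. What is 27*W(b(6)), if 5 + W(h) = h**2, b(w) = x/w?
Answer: -537/4 ≈ -134.25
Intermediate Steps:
x = 1
b(w) = 1/w
W(h) = -5 + h**2
27*W(b(6)) = 27*(-5 + (1/6)**2) = 27*(-5 + 1/36) = 27*(-179/36) = -537/4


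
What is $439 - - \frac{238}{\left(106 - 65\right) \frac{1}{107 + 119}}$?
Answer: $\frac{71787}{41} \approx 1750.9$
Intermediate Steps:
$439 - - \frac{238}{\left(106 - 65\right) \frac{1}{107 + 119}} = 439 - - \frac{238}{41 \cdot \frac{1}{226}} = 439 - - \frac{238}{\frac{41}{226}} = 439 - \left(-238\right) \frac{226}{41} = 439 - - \frac{53788}{41} = 439 + \frac{53788}{41} = \frac{71787}{41}$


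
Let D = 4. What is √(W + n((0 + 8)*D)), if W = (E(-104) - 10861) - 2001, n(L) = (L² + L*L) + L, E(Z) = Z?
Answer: I*√10886 ≈ 104.34*I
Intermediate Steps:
n(L) = L + 2*L² (n(L) = (L² + L²) + L = 2*L² + L = L + 2*L²)
W = -12966 (W = (-104 - 10861) - 2001 = -10965 - 2001 = -12966)
√(W + n((0 + 8)*D)) = √(-12966 + ((0 + 8)*4)*(1 + 2*((0 + 8)*4))) = √(-12966 + (8*4)*(1 + 2*(8*4))) = √(-12966 + 32*(1 + 2*32)) = √(-12966 + 32*(1 + 64)) = √(-12966 + 32*65) = √(-12966 + 2080) = √(-10886) = I*√10886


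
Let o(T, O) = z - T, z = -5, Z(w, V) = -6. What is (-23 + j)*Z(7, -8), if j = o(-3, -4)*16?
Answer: 330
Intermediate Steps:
o(T, O) = -5 - T
j = -32 (j = (-5 - 1*(-3))*16 = (-5 + 3)*16 = -2*16 = -32)
(-23 + j)*Z(7, -8) = (-23 - 32)*(-6) = -55*(-6) = 330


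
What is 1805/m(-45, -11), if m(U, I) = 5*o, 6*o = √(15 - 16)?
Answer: -2166*I ≈ -2166.0*I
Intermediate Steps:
o = I/6 (o = √(15 - 16)/6 = √(-1)/6 = I/6 ≈ 0.16667*I)
m(U, I) = 5*I/6 (m(U, I) = 5*(I/6) = 5*I/6)
1805/m(-45, -11) = 1805/((5*I/6)) = 1805*(-6*I/5) = -2166*I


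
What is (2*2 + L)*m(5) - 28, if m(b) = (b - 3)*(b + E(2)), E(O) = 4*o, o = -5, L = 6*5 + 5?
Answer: -1198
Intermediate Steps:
L = 35 (L = 30 + 5 = 35)
E(O) = -20 (E(O) = 4*(-5) = -20)
m(b) = (-20 + b)*(-3 + b) (m(b) = (b - 3)*(b - 20) = (-3 + b)*(-20 + b) = (-20 + b)*(-3 + b))
(2*2 + L)*m(5) - 28 = (2*2 + 35)*(60 + 5**2 - 23*5) - 28 = (4 + 35)*(60 + 25 - 115) - 28 = 39*(-30) - 28 = -1170 - 28 = -1198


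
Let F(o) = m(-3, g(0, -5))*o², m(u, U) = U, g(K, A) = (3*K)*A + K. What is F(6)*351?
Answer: 0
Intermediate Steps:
g(K, A) = K + 3*A*K (g(K, A) = 3*A*K + K = K + 3*A*K)
F(o) = 0 (F(o) = (0*(1 + 3*(-5)))*o² = (0*(1 - 15))*o² = (0*(-14))*o² = 0*o² = 0)
F(6)*351 = 0*351 = 0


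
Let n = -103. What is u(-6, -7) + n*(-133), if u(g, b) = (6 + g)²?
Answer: 13699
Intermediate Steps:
u(-6, -7) + n*(-133) = (6 - 6)² - 103*(-133) = 0² + 13699 = 0 + 13699 = 13699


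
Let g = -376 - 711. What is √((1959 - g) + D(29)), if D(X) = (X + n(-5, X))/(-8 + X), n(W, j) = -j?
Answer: √3046 ≈ 55.191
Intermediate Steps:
g = -1087
D(X) = 0 (D(X) = (X - X)/(-8 + X) = 0/(-8 + X) = 0)
√((1959 - g) + D(29)) = √((1959 - 1*(-1087)) + 0) = √((1959 + 1087) + 0) = √(3046 + 0) = √3046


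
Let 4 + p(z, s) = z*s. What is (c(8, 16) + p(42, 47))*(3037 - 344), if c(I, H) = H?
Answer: 5348298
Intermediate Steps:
p(z, s) = -4 + s*z (p(z, s) = -4 + z*s = -4 + s*z)
(c(8, 16) + p(42, 47))*(3037 - 344) = (16 + (-4 + 47*42))*(3037 - 344) = (16 + (-4 + 1974))*2693 = (16 + 1970)*2693 = 1986*2693 = 5348298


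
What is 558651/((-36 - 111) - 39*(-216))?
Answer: 6007/89 ≈ 67.494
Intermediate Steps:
558651/((-36 - 111) - 39*(-216)) = 558651/(-147 + 8424) = 558651/8277 = 558651*(1/8277) = 6007/89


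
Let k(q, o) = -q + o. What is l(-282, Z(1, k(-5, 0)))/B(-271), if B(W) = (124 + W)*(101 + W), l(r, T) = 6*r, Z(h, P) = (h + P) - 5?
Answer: -282/4165 ≈ -0.067707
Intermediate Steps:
k(q, o) = o - q
Z(h, P) = -5 + P + h (Z(h, P) = (P + h) - 5 = -5 + P + h)
B(W) = (101 + W)*(124 + W)
l(-282, Z(1, k(-5, 0)))/B(-271) = (6*(-282))/(12524 + (-271)² + 225*(-271)) = -1692/(12524 + 73441 - 60975) = -1692/24990 = -1692*1/24990 = -282/4165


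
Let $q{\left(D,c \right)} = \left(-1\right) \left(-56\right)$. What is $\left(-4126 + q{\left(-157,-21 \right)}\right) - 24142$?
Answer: $-28212$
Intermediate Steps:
$q{\left(D,c \right)} = 56$
$\left(-4126 + q{\left(-157,-21 \right)}\right) - 24142 = \left(-4126 + 56\right) - 24142 = -4070 - 24142 = -28212$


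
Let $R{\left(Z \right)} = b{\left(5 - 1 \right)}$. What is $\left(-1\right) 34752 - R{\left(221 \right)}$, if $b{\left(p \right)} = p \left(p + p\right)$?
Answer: $-34784$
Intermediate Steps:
$b{\left(p \right)} = 2 p^{2}$ ($b{\left(p \right)} = p 2 p = 2 p^{2}$)
$R{\left(Z \right)} = 32$ ($R{\left(Z \right)} = 2 \left(5 - 1\right)^{2} = 2 \cdot 4^{2} = 2 \cdot 16 = 32$)
$\left(-1\right) 34752 - R{\left(221 \right)} = \left(-1\right) 34752 - 32 = -34752 - 32 = -34784$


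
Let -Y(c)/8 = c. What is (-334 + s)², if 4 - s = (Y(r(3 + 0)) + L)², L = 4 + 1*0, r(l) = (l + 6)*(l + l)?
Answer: 33677388196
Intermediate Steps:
r(l) = 2*l*(6 + l) (r(l) = (6 + l)*(2*l) = 2*l*(6 + l))
Y(c) = -8*c
L = 4 (L = 4 + 0 = 4)
s = -183180 (s = 4 - (-16*(3 + 0)*(6 + (3 + 0)) + 4)² = 4 - (-16*3*(6 + 3) + 4)² = 4 - (-16*3*9 + 4)² = 4 - (-8*54 + 4)² = 4 - (-432 + 4)² = 4 - 1*(-428)² = 4 - 1*183184 = 4 - 183184 = -183180)
(-334 + s)² = (-334 - 183180)² = (-183514)² = 33677388196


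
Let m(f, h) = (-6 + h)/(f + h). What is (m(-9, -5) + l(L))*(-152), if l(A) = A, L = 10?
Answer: -11476/7 ≈ -1639.4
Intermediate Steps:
m(f, h) = (-6 + h)/(f + h)
(m(-9, -5) + l(L))*(-152) = ((-6 - 5)/(-9 - 5) + 10)*(-152) = (-11/(-14) + 10)*(-152) = (-1/14*(-11) + 10)*(-152) = (11/14 + 10)*(-152) = (151/14)*(-152) = -11476/7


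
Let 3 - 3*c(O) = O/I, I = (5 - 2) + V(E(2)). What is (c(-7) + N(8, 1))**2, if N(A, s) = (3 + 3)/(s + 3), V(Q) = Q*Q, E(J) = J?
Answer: 289/36 ≈ 8.0278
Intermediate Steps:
V(Q) = Q**2
I = 7 (I = (5 - 2) + 2**2 = 3 + 4 = 7)
c(O) = 1 - O/21 (c(O) = 1 - O/(3*7) = 1 - O/21)
N(A, s) = 6/(3 + s)
(c(-7) + N(8, 1))**2 = ((1 - 1/21*(-7)) + 6/(3 + 1))**2 = ((1 + 1/3) + 6/4)**2 = (4/3 + 6*(1/4))**2 = (4/3 + 3/2)**2 = (17/6)**2 = 289/36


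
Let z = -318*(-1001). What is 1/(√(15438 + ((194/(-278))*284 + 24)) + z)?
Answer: 22123101/7042180203283 - √294912130/14084360406566 ≈ 3.1403e-6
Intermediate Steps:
z = 318318
1/(√(15438 + ((194/(-278))*284 + 24)) + z) = 1/(√(15438 + ((194/(-278))*284 + 24)) + 318318) = 1/(√(15438 + ((194*(-1/278))*284 + 24)) + 318318) = 1/(√(15438 + (-97/139*284 + 24)) + 318318) = 1/(√(15438 + (-27548/139 + 24)) + 318318) = 1/(√(15438 - 24212/139) + 318318) = 1/(√(2121670/139) + 318318) = 1/(√294912130/139 + 318318) = 1/(318318 + √294912130/139)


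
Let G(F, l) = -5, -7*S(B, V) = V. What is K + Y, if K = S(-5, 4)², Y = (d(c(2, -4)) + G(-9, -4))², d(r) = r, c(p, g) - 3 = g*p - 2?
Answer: 7072/49 ≈ 144.33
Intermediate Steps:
c(p, g) = 1 + g*p (c(p, g) = 3 + (g*p - 2) = 3 + (-2 + g*p) = 1 + g*p)
S(B, V) = -V/7
Y = 144 (Y = ((1 - 4*2) - 5)² = ((1 - 8) - 5)² = (-7 - 5)² = (-12)² = 144)
K = 16/49 (K = (-⅐*4)² = (-4/7)² = 16/49 ≈ 0.32653)
K + Y = 16/49 + 144 = 7072/49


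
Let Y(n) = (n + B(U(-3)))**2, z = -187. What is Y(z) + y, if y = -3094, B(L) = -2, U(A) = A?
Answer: 32627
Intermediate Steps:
Y(n) = (-2 + n)**2 (Y(n) = (n - 2)**2 = (-2 + n)**2)
Y(z) + y = (-2 - 187)**2 - 3094 = (-189)**2 - 3094 = 35721 - 3094 = 32627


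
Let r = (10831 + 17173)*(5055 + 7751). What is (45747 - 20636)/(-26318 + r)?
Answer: 25111/358592906 ≈ 7.0026e-5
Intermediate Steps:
r = 358619224 (r = 28004*12806 = 358619224)
(45747 - 20636)/(-26318 + r) = (45747 - 20636)/(-26318 + 358619224) = 25111/358592906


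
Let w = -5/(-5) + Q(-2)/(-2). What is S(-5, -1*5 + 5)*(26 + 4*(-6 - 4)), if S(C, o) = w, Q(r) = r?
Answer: -28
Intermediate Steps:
w = 2 (w = -5/(-5) - 2/(-2) = -5*(-⅕) - 2*(-½) = 1 + 1 = 2)
S(C, o) = 2
S(-5, -1*5 + 5)*(26 + 4*(-6 - 4)) = 2*(26 + 4*(-6 - 4)) = 2*(26 + 4*(-10)) = 2*(26 - 40) = 2*(-14) = -28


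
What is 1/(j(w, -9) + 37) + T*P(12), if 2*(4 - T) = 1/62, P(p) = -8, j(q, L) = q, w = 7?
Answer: -43529/1364 ≈ -31.913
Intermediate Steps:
T = 495/124 (T = 4 - ½/62 = 4 - ½*1/62 = 4 - 1/124 = 495/124 ≈ 3.9919)
1/(j(w, -9) + 37) + T*P(12) = 1/(7 + 37) + (495/124)*(-8) = 1/44 - 990/31 = -43529/1364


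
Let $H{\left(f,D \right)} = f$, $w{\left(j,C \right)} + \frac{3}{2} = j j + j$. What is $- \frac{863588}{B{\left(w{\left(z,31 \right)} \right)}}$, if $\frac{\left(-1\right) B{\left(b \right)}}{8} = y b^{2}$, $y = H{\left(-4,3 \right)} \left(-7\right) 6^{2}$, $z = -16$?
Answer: $\frac{215897}{114674616} \approx 0.0018827$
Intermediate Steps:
$w{\left(j,C \right)} = - \frac{3}{2} + j + j^{2}$ ($w{\left(j,C \right)} = - \frac{3}{2} + \left(j j + j\right) = - \frac{3}{2} + \left(j^{2} + j\right) = - \frac{3}{2} + \left(j + j^{2}\right) = - \frac{3}{2} + j + j^{2}$)
$y = 1008$ ($y = \left(-4\right) \left(-7\right) 6^{2} = 28 \cdot 36 = 1008$)
$B{\left(b \right)} = - 8064 b^{2}$ ($B{\left(b \right)} = - 8 \cdot 1008 b^{2} = - 8064 b^{2}$)
$- \frac{863588}{B{\left(w{\left(z,31 \right)} \right)}} = - \frac{863588}{\left(-8064\right) \left(- \frac{3}{2} - 16 + \left(-16\right)^{2}\right)^{2}} = - \frac{863588}{\left(-8064\right) \left(- \frac{3}{2} - 16 + 256\right)^{2}} = - \frac{863588}{\left(-8064\right) \left(\frac{477}{2}\right)^{2}} = - \frac{863588}{\left(-8064\right) \frac{227529}{4}} = - \frac{863588}{-458698464} = \left(-863588\right) \left(- \frac{1}{458698464}\right) = \frac{215897}{114674616}$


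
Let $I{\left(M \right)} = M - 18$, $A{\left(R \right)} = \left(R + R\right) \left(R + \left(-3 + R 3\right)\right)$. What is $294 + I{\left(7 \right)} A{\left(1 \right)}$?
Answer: $272$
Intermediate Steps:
$A{\left(R \right)} = 2 R \left(-3 + 4 R\right)$ ($A{\left(R \right)} = 2 R \left(R + \left(-3 + 3 R\right)\right) = 2 R \left(-3 + 4 R\right)$)
$I{\left(M \right)} = -18 + M$
$294 + I{\left(7 \right)} A{\left(1 \right)} = 294 + \left(-18 + 7\right) 2 \cdot 1 \left(-3 + 4 \cdot 1\right) = 294 - 11 \cdot 2 \cdot 1 \left(-3 + 4\right) = 294 - 11 \cdot 2 \cdot 1 \cdot 1 = 294 - 22 = 272$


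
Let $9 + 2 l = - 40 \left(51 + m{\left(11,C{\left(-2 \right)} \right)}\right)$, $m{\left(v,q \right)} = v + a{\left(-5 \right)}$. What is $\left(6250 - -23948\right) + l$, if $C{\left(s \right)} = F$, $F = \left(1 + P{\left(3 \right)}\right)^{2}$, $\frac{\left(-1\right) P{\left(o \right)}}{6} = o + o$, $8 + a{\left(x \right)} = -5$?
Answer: $\frac{58427}{2} \approx 29214.0$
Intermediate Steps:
$a{\left(x \right)} = -13$ ($a{\left(x \right)} = -8 - 5 = -13$)
$P{\left(o \right)} = - 12 o$ ($P{\left(o \right)} = - 6 \left(o + o\right) = - 6 \cdot 2 o = - 12 o$)
$F = 1225$ ($F = \left(1 - 36\right)^{2} = \left(-35\right)^{2} = 1225$)
$C{\left(s \right)} = 1225$
$m{\left(v,q \right)} = -13 + v$ ($m{\left(v,q \right)} = v - 13 = -13 + v$)
$l = - \frac{1969}{2}$ ($l = - \frac{9}{2} + \frac{\left(-40\right) \left(51 + \left(-13 + 11\right)\right)}{2} = - \frac{9}{2} + \frac{\left(-40\right) \left(51 - 2\right)}{2} = - \frac{9}{2} + \frac{\left(-40\right) 49}{2} = - \frac{9}{2} + \frac{1}{2} \left(-1960\right) = - \frac{9}{2} - 980 = - \frac{1969}{2} \approx -984.5$)
$\left(6250 - -23948\right) + l = \left(6250 - -23948\right) - \frac{1969}{2} = \left(6250 + 23948\right) - \frac{1969}{2} = 30198 - \frac{1969}{2} = \frac{58427}{2}$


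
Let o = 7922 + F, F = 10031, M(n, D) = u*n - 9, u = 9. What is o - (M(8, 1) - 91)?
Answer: 17981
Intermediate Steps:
M(n, D) = -9 + 9*n (M(n, D) = 9*n - 9 = -9 + 9*n)
o = 17953 (o = 7922 + 10031 = 17953)
o - (M(8, 1) - 91) = 17953 - ((-9 + 9*8) - 91) = 17953 - ((-9 + 72) - 91) = 17953 - (63 - 91) = 17953 - (-28) = 17953 - 1*(-28) = 17953 + 28 = 17981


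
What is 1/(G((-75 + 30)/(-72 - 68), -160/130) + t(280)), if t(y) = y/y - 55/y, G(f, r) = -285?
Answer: -56/15915 ≈ -0.0035187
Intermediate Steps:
t(y) = 1 - 55/y
1/(G((-75 + 30)/(-72 - 68), -160/130) + t(280)) = 1/(-285 + (-55 + 280)/280) = 1/(-285 + (1/280)*225) = 1/(-285 + 45/56) = 1/(-15915/56) = -56/15915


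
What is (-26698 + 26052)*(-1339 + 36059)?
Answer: -22429120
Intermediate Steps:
(-26698 + 26052)*(-1339 + 36059) = -646*34720 = -22429120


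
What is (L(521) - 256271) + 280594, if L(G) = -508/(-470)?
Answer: 5716159/235 ≈ 24324.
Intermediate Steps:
L(G) = 254/235 (L(G) = -508*(-1/470) = 254/235)
(L(521) - 256271) + 280594 = (254/235 - 256271) + 280594 = -60223431/235 + 280594 = 5716159/235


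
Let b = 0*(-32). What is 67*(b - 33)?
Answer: -2211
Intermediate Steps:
b = 0
67*(b - 33) = 67*(0 - 33) = 67*(-33) = -2211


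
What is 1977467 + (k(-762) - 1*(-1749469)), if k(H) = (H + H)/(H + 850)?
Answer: 81992211/22 ≈ 3.7269e+6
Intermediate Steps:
k(H) = 2*H/(850 + H) (k(H) = (2*H)/(850 + H) = 2*H/(850 + H))
1977467 + (k(-762) - 1*(-1749469)) = 1977467 + (2*(-762)/(850 - 762) - 1*(-1749469)) = 1977467 + (2*(-762)/88 + 1749469) = 1977467 + (2*(-762)*(1/88) + 1749469) = 1977467 + (-381/22 + 1749469) = 1977467 + 38487937/22 = 81992211/22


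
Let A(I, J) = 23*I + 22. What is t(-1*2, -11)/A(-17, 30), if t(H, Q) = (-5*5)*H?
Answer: -50/369 ≈ -0.13550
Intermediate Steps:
A(I, J) = 22 + 23*I
t(H, Q) = -25*H
t(-1*2, -11)/A(-17, 30) = (-(-25)*2)/(22 + 23*(-17)) = (-25*(-2))/(22 - 391) = 50/(-369) = 50*(-1/369) = -50/369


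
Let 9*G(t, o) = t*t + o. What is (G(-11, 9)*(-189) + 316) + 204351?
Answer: 201937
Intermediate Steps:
G(t, o) = o/9 + t²/9 (G(t, o) = (t*t + o)/9 = (t² + o)/9 = (o + t²)/9 = o/9 + t²/9)
(G(-11, 9)*(-189) + 316) + 204351 = (((⅑)*9 + (⅑)*(-11)²)*(-189) + 316) + 204351 = ((1 + (⅑)*121)*(-189) + 316) + 204351 = ((1 + 121/9)*(-189) + 316) + 204351 = ((130/9)*(-189) + 316) + 204351 = (-2730 + 316) + 204351 = -2414 + 204351 = 201937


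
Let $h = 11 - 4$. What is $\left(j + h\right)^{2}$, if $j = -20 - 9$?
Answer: $484$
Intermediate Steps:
$h = 7$ ($h = 11 - 4 = 7$)
$j = -29$ ($j = -20 - 9 = -29$)
$\left(j + h\right)^{2} = \left(-29 + 7\right)^{2} = \left(-22\right)^{2} = 484$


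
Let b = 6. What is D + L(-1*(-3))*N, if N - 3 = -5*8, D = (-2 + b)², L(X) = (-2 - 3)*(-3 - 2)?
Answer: -909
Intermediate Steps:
L(X) = 25 (L(X) = -5*(-5) = 25)
D = 16 (D = (-2 + 6)² = 4² = 16)
N = -37 (N = 3 - 5*8 = 3 - 40 = -37)
D + L(-1*(-3))*N = 16 + 25*(-37) = 16 - 925 = -909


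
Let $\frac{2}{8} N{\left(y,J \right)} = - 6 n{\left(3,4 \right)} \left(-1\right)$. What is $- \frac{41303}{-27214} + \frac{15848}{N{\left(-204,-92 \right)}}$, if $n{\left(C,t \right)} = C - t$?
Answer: $- \frac{53787025}{81642} \approx -658.82$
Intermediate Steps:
$N{\left(y,J \right)} = -24$ ($N{\left(y,J \right)} = 4 - 6 \left(3 - 4\right) \left(-1\right) = 4 \left(-6\right) \left(-1\right) \left(-1\right) = 4 \cdot 6 \left(-1\right) = 4 \left(-6\right) = -24$)
$- \frac{41303}{-27214} + \frac{15848}{N{\left(-204,-92 \right)}} = - \frac{41303}{-27214} + \frac{15848}{-24} = \left(-41303\right) \left(- \frac{1}{27214}\right) + 15848 \left(- \frac{1}{24}\right) = \frac{41303}{27214} - \frac{1981}{3} = - \frac{53787025}{81642}$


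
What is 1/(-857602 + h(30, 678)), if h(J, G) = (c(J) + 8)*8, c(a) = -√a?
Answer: -142923/122561903254 + 2*√30/183842854881 ≈ -1.1661e-6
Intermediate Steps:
h(J, G) = 64 - 8*√J (h(J, G) = (-√J + 8)*8 = (8 - √J)*8 = 64 - 8*√J)
1/(-857602 + h(30, 678)) = 1/(-857602 + (64 - 8*√30)) = 1/(-857538 - 8*√30)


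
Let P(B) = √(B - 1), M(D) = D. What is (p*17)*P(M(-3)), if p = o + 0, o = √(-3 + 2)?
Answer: -34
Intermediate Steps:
o = I (o = √(-1) = I ≈ 1.0*I)
P(B) = √(-1 + B)
p = I (p = I + 0 = I ≈ 1.0*I)
(p*17)*P(M(-3)) = (I*17)*√(-1 - 3) = (17*I)*√(-4) = (17*I)*(2*I) = -34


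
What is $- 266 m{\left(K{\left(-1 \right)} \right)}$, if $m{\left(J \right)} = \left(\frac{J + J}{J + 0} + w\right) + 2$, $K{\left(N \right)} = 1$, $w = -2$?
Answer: $-532$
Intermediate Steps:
$m{\left(J \right)} = 2$ ($m{\left(J \right)} = \left(\frac{J + J}{J + 0} - 2\right) + 2 = \left(\frac{2 J}{J} - 2\right) + 2 = \left(2 - 2\right) + 2 = 0 + 2 = 2$)
$- 266 m{\left(K{\left(-1 \right)} \right)} = \left(-266\right) 2 = -532$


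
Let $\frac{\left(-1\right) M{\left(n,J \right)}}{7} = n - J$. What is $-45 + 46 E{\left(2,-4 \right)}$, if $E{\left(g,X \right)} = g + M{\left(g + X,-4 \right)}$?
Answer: $-597$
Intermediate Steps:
$M{\left(n,J \right)} = - 7 n + 7 J$ ($M{\left(n,J \right)} = - 7 \left(n - J\right) = - 7 n + 7 J$)
$E{\left(g,X \right)} = -28 - 7 X - 6 g$ ($E{\left(g,X \right)} = g - \left(28 + 7 \left(g + X\right)\right) = g - \left(28 + 7 \left(X + g\right)\right) = g - \left(28 + 7 X + 7 g\right) = -28 - 7 X - 6 g$)
$-45 + 46 E{\left(2,-4 \right)} = -45 + 46 \left(-28 - -28 - 12\right) = -45 + 46 \left(-28 + 28 - 12\right) = -45 + 46 \left(-12\right) = -45 - 552 = -597$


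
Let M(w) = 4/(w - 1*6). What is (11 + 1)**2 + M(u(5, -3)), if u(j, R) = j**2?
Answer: 2740/19 ≈ 144.21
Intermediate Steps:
M(w) = 4/(-6 + w) (M(w) = 4/(w - 6) = 4/(-6 + w))
(11 + 1)**2 + M(u(5, -3)) = (11 + 1)**2 + 4/(-6 + 5**2) = 12**2 + 4/(-6 + 25) = 144 + 4/19 = 2740/19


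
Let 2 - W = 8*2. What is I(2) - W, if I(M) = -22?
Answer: -8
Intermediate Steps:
W = -14 (W = 2 - 8*2 = 2 - 1*16 = 2 - 16 = -14)
I(2) - W = -22 - 1*(-14) = -22 + 14 = -8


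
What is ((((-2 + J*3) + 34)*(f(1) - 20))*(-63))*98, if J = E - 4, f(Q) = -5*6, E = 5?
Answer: 10804500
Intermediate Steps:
f(Q) = -30
J = 1 (J = 5 - 4 = 1)
((((-2 + J*3) + 34)*(f(1) - 20))*(-63))*98 = ((((-2 + 1*3) + 34)*(-30 - 20))*(-63))*98 = ((((-2 + 3) + 34)*(-50))*(-63))*98 = (((1 + 34)*(-50))*(-63))*98 = ((35*(-50))*(-63))*98 = -1750*(-63)*98 = 110250*98 = 10804500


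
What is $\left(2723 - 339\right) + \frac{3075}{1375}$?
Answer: $\frac{131243}{55} \approx 2386.2$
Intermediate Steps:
$\left(2723 - 339\right) + \frac{3075}{1375} = 2384 + 3075 \cdot \frac{1}{1375} = 2384 + \frac{123}{55} = \frac{131243}{55}$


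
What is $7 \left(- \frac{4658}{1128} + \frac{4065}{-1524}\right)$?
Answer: $- \frac{1703933}{35814} \approx -47.577$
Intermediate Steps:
$7 \left(- \frac{4658}{1128} + \frac{4065}{-1524}\right) = 7 \left(\left(-4658\right) \frac{1}{1128} + 4065 \left(- \frac{1}{1524}\right)\right) = 7 \left(- \frac{2329}{564} - \frac{1355}{508}\right) = 7 \left(- \frac{243419}{35814}\right) = - \frac{1703933}{35814}$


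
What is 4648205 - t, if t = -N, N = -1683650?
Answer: 2964555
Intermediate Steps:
t = 1683650 (t = -1*(-1683650) = 1683650)
4648205 - t = 4648205 - 1*1683650 = 4648205 - 1683650 = 2964555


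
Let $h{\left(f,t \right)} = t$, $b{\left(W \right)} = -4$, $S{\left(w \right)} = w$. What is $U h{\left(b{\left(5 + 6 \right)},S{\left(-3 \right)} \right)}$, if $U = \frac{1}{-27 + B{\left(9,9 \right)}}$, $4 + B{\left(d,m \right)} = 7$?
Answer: $\frac{1}{8} \approx 0.125$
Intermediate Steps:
$B{\left(d,m \right)} = 3$ ($B{\left(d,m \right)} = -4 + 7 = 3$)
$U = - \frac{1}{24}$ ($U = \frac{1}{-27 + 3} = \frac{1}{-24} = - \frac{1}{24} \approx -0.041667$)
$U h{\left(b{\left(5 + 6 \right)},S{\left(-3 \right)} \right)} = \left(- \frac{1}{24}\right) \left(-3\right) = \frac{1}{8}$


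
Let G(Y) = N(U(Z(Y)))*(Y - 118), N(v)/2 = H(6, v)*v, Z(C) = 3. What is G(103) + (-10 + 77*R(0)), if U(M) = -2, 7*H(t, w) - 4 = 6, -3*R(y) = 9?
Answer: -1087/7 ≈ -155.29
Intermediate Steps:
R(y) = -3 (R(y) = -⅓*9 = -3)
H(t, w) = 10/7 (H(t, w) = 4/7 + (⅐)*6 = 4/7 + 6/7 = 10/7)
N(v) = 20*v/7 (N(v) = 2*(10*v/7) = 20*v/7)
G(Y) = 4720/7 - 40*Y/7 (G(Y) = ((20/7)*(-2))*(Y - 118) = -40*(-118 + Y)/7 = 4720/7 - 40*Y/7)
G(103) + (-10 + 77*R(0)) = (4720/7 - 40/7*103) + (-10 + 77*(-3)) = (4720/7 - 4120/7) + (-10 - 231) = 600/7 - 241 = -1087/7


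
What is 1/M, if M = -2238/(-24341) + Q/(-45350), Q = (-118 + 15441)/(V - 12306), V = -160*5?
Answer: 14467246171100/1330544166943 ≈ 10.873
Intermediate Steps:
V = -800
Q = -15323/13106 (Q = (-118 + 15441)/(-800 - 12306) = 15323/(-13106) = 15323*(-1/13106) = -15323/13106 ≈ -1.1692)
M = 1330544166943/14467246171100 (M = -2238/(-24341) - 15323/13106/(-45350) = -2238*(-1/24341) - 15323/13106*(-1/45350) = 2238/24341 + 15323/594357100 = 1330544166943/14467246171100 ≈ 0.091969)
1/M = 1/(1330544166943/14467246171100) = 14467246171100/1330544166943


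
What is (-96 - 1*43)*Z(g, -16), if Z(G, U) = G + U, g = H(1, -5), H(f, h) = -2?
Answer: 2502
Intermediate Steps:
g = -2
(-96 - 1*43)*Z(g, -16) = (-96 - 1*43)*(-2 - 16) = (-96 - 43)*(-18) = -139*(-18) = 2502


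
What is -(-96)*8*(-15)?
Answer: -11520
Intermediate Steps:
-(-96)*8*(-15) = -24*(-32)*(-15) = 768*(-15) = -11520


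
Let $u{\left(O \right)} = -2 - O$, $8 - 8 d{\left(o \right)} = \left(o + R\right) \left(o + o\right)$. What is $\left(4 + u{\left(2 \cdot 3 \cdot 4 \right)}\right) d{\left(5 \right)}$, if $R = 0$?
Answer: $\frac{231}{2} \approx 115.5$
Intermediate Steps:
$d{\left(o \right)} = 1 - \frac{o^{2}}{4}$ ($d{\left(o \right)} = 1 - \frac{\left(o + 0\right) \left(o + o\right)}{8} = 1 - \frac{o 2 o}{8} = 1 - \frac{2 o^{2}}{8} = 1 - \frac{o^{2}}{4}$)
$\left(4 + u{\left(2 \cdot 3 \cdot 4 \right)}\right) d{\left(5 \right)} = \left(4 - \left(2 + 2 \cdot 3 \cdot 4\right)\right) \left(1 - \frac{5^{2}}{4}\right) = \left(4 - \left(2 + 6 \cdot 4\right)\right) \left(1 - \frac{25}{4}\right) = \left(4 - 26\right) \left(1 - \frac{25}{4}\right) = \left(4 - 26\right) \left(- \frac{21}{4}\right) = \left(-22\right) \left(- \frac{21}{4}\right) = \frac{231}{2}$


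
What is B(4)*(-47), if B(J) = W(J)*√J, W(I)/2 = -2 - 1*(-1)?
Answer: 188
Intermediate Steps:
W(I) = -2 (W(I) = 2*(-2 - 1*(-1)) = 2*(-2 + 1) = 2*(-1) = -2)
B(J) = -2*√J
B(4)*(-47) = -2*√4*(-47) = -2*2*(-47) = -4*(-47) = 188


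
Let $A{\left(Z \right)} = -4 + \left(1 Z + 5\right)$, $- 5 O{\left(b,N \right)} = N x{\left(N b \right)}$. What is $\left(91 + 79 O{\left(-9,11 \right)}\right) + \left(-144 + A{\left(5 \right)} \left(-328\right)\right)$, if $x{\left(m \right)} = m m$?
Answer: $- \frac{8527174}{5} \approx -1.7054 \cdot 10^{6}$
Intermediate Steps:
$x{\left(m \right)} = m^{2}$
$O{\left(b,N \right)} = - \frac{N^{3} b^{2}}{5}$ ($O{\left(b,N \right)} = - \frac{N \left(N b\right)^{2}}{5} = - \frac{N N^{2} b^{2}}{5} = - \frac{N^{3} b^{2}}{5}$)
$A{\left(Z \right)} = 1 + Z$ ($A{\left(Z \right)} = -4 + \left(Z + 5\right) = -4 + \left(5 + Z\right) = 1 + Z$)
$\left(91 + 79 O{\left(-9,11 \right)}\right) + \left(-144 + A{\left(5 \right)} \left(-328\right)\right) = \left(91 + 79 \left(- \frac{11^{3} \left(-9\right)^{2}}{5}\right)\right) + \left(-144 + \left(1 + 5\right) \left(-328\right)\right) = \left(91 + 79 \left(\left(- \frac{1}{5}\right) 1331 \cdot 81\right)\right) + \left(-144 + 6 \left(-328\right)\right) = \left(91 + 79 \left(- \frac{107811}{5}\right)\right) - 2112 = \left(91 - \frac{8517069}{5}\right) - 2112 = - \frac{8516614}{5} - 2112 = - \frac{8527174}{5}$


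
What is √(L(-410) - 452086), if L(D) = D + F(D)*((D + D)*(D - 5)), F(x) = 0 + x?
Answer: 2*I*√34993874 ≈ 11831.0*I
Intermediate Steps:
F(x) = x
L(D) = D + 2*D²*(-5 + D) (L(D) = D + D*((D + D)*(D - 5)) = D + D*((2*D)*(-5 + D)) = D + D*(2*D*(-5 + D)) = D + 2*D²*(-5 + D))
√(L(-410) - 452086) = √(-410*(1 - 10*(-410) + 2*(-410)²) - 452086) = √(-410*(1 + 4100 + 2*168100) - 452086) = √(-410*(1 + 4100 + 336200) - 452086) = √(-410*340301 - 452086) = √(-139523410 - 452086) = √(-139975496) = 2*I*√34993874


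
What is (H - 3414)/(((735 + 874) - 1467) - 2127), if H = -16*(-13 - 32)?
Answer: 2694/1985 ≈ 1.3572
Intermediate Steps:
H = 720 (H = -16*(-45) = 720)
(H - 3414)/(((735 + 874) - 1467) - 2127) = (720 - 3414)/(((735 + 874) - 1467) - 2127) = -2694/((1609 - 1467) - 2127) = -2694/(142 - 2127) = -2694/(-1985) = -2694*(-1/1985) = 2694/1985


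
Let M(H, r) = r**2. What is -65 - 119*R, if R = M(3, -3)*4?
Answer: -4349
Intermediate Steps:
R = 36 (R = (-3)**2*4 = 9*4 = 36)
-65 - 119*R = -65 - 119*36 = -65 - 4284 = -4349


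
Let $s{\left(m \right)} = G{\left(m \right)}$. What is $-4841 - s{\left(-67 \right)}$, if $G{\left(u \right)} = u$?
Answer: $-4774$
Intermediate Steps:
$s{\left(m \right)} = m$
$-4841 - s{\left(-67 \right)} = -4841 - -67 = -4841 + 67 = -4774$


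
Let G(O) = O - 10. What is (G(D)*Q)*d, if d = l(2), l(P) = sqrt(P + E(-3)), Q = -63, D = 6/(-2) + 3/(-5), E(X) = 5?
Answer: 4284*sqrt(7)/5 ≈ 2266.9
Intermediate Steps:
D = -18/5 (D = 6*(-1/2) + 3*(-1/5) = -3 - 3/5 = -18/5 ≈ -3.6000)
G(O) = -10 + O
l(P) = sqrt(5 + P) (l(P) = sqrt(P + 5) = sqrt(5 + P))
d = sqrt(7) (d = sqrt(5 + 2) = sqrt(7) ≈ 2.6458)
(G(D)*Q)*d = ((-10 - 18/5)*(-63))*sqrt(7) = (-68/5*(-63))*sqrt(7) = 4284*sqrt(7)/5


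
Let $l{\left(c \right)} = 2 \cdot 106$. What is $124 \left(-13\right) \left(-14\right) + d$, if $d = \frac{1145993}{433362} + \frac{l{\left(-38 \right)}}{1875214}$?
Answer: $\frac{9170977524152035}{406323244734} \approx 22571.0$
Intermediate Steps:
$l{\left(c \right)} = 212$
$d = \frac{1074536995123}{406323244734}$ ($d = \frac{1145993}{433362} + \frac{212}{1875214} = 1145993 \cdot \frac{1}{433362} + 212 \cdot \frac{1}{1875214} = \frac{1145993}{433362} + \frac{106}{937607} = \frac{1074536995123}{406323244734} \approx 2.6445$)
$124 \left(-13\right) \left(-14\right) + d = 124 \left(-13\right) \left(-14\right) + \frac{1074536995123}{406323244734} = \left(-1612\right) \left(-14\right) + \frac{1074536995123}{406323244734} = 22568 + \frac{1074536995123}{406323244734} = \frac{9170977524152035}{406323244734}$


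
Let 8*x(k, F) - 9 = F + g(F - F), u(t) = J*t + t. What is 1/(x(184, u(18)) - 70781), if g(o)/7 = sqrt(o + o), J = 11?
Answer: -8/566023 ≈ -1.4134e-5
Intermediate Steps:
u(t) = 12*t (u(t) = 11*t + t = 12*t)
g(o) = 7*sqrt(2)*sqrt(o) (g(o) = 7*sqrt(o + o) = 7*sqrt(2*o) = 7*(sqrt(2)*sqrt(o)) = 7*sqrt(2)*sqrt(o))
x(k, F) = 9/8 + F/8 (x(k, F) = 9/8 + (F + 7*sqrt(2)*sqrt(F - F))/8 = 9/8 + (F + 7*sqrt(2)*sqrt(0))/8 = 9/8 + (F + 7*sqrt(2)*0)/8 = 9/8 + (F + 0)/8 = 9/8 + F/8)
1/(x(184, u(18)) - 70781) = 1/((9/8 + (12*18)/8) - 70781) = 1/((9/8 + (1/8)*216) - 70781) = 1/((9/8 + 27) - 70781) = 1/(225/8 - 70781) = 1/(-566023/8) = -8/566023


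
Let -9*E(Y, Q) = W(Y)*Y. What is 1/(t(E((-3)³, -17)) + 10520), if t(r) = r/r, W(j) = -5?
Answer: 1/10521 ≈ 9.5048e-5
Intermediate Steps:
E(Y, Q) = 5*Y/9 (E(Y, Q) = -(-5)*Y/9 = 5*Y/9)
t(r) = 1
1/(t(E((-3)³, -17)) + 10520) = 1/(1 + 10520) = 1/10521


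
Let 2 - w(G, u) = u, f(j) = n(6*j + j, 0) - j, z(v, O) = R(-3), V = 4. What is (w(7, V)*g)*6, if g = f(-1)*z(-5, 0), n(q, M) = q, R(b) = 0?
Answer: 0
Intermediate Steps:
z(v, O) = 0
f(j) = 6*j (f(j) = (6*j + j) - j = 7*j - j = 6*j)
g = 0 (g = (6*(-1))*0 = -6*0 = 0)
w(G, u) = 2 - u
(w(7, V)*g)*6 = ((2 - 1*4)*0)*6 = ((2 - 4)*0)*6 = -2*0*6 = 0*6 = 0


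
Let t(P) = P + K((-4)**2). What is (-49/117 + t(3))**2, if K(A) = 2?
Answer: 287296/13689 ≈ 20.987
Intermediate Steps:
t(P) = 2 + P (t(P) = P + 2 = 2 + P)
(-49/117 + t(3))**2 = (-49/117 + (2 + 3))**2 = (-49*1/117 + 5)**2 = (-49/117 + 5)**2 = (536/117)**2 = 287296/13689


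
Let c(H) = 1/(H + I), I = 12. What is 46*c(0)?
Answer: 23/6 ≈ 3.8333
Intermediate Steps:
c(H) = 1/(12 + H) (c(H) = 1/(H + 12) = 1/(12 + H))
46*c(0) = 46/(12 + 0) = 46/12 = 46*(1/12) = 23/6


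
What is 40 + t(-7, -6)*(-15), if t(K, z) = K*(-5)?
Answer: -485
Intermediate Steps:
t(K, z) = -5*K
40 + t(-7, -6)*(-15) = 40 - 5*(-7)*(-15) = 40 + 35*(-15) = 40 - 525 = -485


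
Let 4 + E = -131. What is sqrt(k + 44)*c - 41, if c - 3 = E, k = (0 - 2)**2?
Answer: -41 - 528*sqrt(3) ≈ -955.52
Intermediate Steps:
k = 4 (k = (-2)**2 = 4)
E = -135 (E = -4 - 131 = -135)
c = -132 (c = 3 - 135 = -132)
sqrt(k + 44)*c - 41 = sqrt(4 + 44)*(-132) - 41 = sqrt(48)*(-132) - 41 = (4*sqrt(3))*(-132) - 41 = -528*sqrt(3) - 41 = -41 - 528*sqrt(3)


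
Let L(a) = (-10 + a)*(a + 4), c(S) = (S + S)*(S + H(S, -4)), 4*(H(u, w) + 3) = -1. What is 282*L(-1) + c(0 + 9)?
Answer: -18405/2 ≈ -9202.5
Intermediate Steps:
H(u, w) = -13/4 (H(u, w) = -3 + (1/4)*(-1) = -3 - 1/4 = -13/4)
c(S) = 2*S*(-13/4 + S) (c(S) = (S + S)*(S - 13/4) = (2*S)*(-13/4 + S) = 2*S*(-13/4 + S))
L(a) = (-10 + a)*(4 + a)
282*L(-1) + c(0 + 9) = 282*(-40 + (-1)**2 - 6*(-1)) + (0 + 9)*(-13 + 4*(0 + 9))/2 = 282*(-40 + 1 + 6) + (1/2)*9*(-13 + 4*9) = 282*(-33) + (1/2)*9*(-13 + 36) = -9306 + (1/2)*9*23 = -9306 + 207/2 = -18405/2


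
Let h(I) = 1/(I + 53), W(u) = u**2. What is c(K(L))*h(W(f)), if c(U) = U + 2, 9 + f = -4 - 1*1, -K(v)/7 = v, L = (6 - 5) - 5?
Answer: 10/83 ≈ 0.12048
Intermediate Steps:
L = -4 (L = 1 - 5 = -4)
K(v) = -7*v
f = -14 (f = -9 + (-4 - 1*1) = -9 + (-4 - 1) = -9 - 5 = -14)
c(U) = 2 + U
h(I) = 1/(53 + I)
c(K(L))*h(W(f)) = (2 - 7*(-4))/(53 + (-14)**2) = (2 + 28)/(53 + 196) = 30/249 = 30*(1/249) = 10/83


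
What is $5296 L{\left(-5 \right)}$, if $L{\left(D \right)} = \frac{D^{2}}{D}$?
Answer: $-26480$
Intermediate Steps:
$L{\left(D \right)} = D$
$5296 L{\left(-5 \right)} = 5296 \left(-5\right) = -26480$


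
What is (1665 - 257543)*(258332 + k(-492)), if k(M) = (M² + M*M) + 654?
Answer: -190146524092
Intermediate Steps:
k(M) = 654 + 2*M² (k(M) = (M² + M²) + 654 = 2*M² + 654 = 654 + 2*M²)
(1665 - 257543)*(258332 + k(-492)) = (1665 - 257543)*(258332 + (654 + 2*(-492)²)) = -255878*(258332 + (654 + 2*242064)) = -255878*(258332 + (654 + 484128)) = -255878*(258332 + 484782) = -255878*743114 = -190146524092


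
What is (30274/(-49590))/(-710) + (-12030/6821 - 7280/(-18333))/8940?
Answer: 290598847208/411043160655675 ≈ 0.00070698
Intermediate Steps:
(30274/(-49590))/(-710) + (-12030/6821 - 7280/(-18333))/8940 = (30274*(-1/49590))*(-1/710) + (-12030*1/6821 - 7280*(-1/18333))*(1/8940) = -15137/24795*(-1/710) + (-12030/6821 + 1040/2619)*(1/8940) = 15137/17604450 - 24412730/17864199*1/8940 = 15137/17604450 - 2441273/15970593906 = 290598847208/411043160655675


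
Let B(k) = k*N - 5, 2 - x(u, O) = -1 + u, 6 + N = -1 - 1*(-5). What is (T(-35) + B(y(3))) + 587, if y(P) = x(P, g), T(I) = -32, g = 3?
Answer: 550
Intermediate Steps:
N = -2 (N = -6 + (-1 - 1*(-5)) = -6 + (-1 + 5) = -6 + 4 = -2)
x(u, O) = 3 - u (x(u, O) = 2 - (-1 + u) = 2 + (1 - u) = 3 - u)
y(P) = 3 - P
B(k) = -5 - 2*k (B(k) = k*(-2) - 5 = -2*k - 5 = -5 - 2*k)
(T(-35) + B(y(3))) + 587 = (-32 + (-5 - 2*(3 - 1*3))) + 587 = (-32 + (-5 - 2*(3 - 3))) + 587 = (-32 + (-5 - 2*0)) + 587 = (-32 + (-5 + 0)) + 587 = (-32 - 5) + 587 = -37 + 587 = 550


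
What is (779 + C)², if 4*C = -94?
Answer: 2283121/4 ≈ 5.7078e+5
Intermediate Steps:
C = -47/2 (C = (¼)*(-94) = -47/2 ≈ -23.500)
(779 + C)² = (779 - 47/2)² = (1511/2)² = 2283121/4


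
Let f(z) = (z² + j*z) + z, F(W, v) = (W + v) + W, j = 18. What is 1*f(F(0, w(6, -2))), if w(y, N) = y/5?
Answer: 606/25 ≈ 24.240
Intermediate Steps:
w(y, N) = y/5 (w(y, N) = y*(⅕) = y/5)
F(W, v) = v + 2*W
f(z) = z² + 19*z (f(z) = (z² + 18*z) + z = z² + 19*z)
1*f(F(0, w(6, -2))) = 1*(((⅕)*6 + 2*0)*(19 + ((⅕)*6 + 2*0))) = 1*((6/5 + 0)*(19 + (6/5 + 0))) = 1*(6*(19 + 6/5)/5) = 1*((6/5)*(101/5)) = 1*(606/25) = 606/25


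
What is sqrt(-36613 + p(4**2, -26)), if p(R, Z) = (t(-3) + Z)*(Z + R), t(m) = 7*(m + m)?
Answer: I*sqrt(35933) ≈ 189.56*I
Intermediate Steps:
t(m) = 14*m (t(m) = 7*(2*m) = 14*m)
p(R, Z) = (-42 + Z)*(R + Z) (p(R, Z) = (14*(-3) + Z)*(Z + R) = (-42 + Z)*(R + Z))
sqrt(-36613 + p(4**2, -26)) = sqrt(-36613 + ((-26)**2 - 42*4**2 - 42*(-26) + 4**2*(-26))) = sqrt(-36613 + (676 - 42*16 + 1092 + 16*(-26))) = sqrt(-36613 + (676 - 672 + 1092 - 416)) = sqrt(-36613 + 680) = sqrt(-35933) = I*sqrt(35933)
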